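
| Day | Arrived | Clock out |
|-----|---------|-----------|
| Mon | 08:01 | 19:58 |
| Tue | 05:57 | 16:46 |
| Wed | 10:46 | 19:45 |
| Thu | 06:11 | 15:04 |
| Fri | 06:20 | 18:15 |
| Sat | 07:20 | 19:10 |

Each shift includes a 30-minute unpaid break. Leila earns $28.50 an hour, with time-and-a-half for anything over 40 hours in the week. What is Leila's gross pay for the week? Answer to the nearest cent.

Mon: 08:01–19:58 = 11 h 57 min; less 30 min break → 11 h 27 min
Tue: 05:57–16:46 = 10 h 49 min; less 30 min break → 10 h 19 min
Wed: 10:46–19:45 = 8 h 59 min; less 30 min break → 8 h 29 min
Thu: 06:11–15:04 = 8 h 53 min; less 30 min break → 8 h 23 min
Fri: 06:20–18:15 = 11 h 55 min; less 30 min break → 11 h 25 min
Sat: 07:20–19:10 = 11 h 50 min; less 30 min break → 11 h 20 min
Total worked: 61 h 23 min = 3683 min.
Regular 40 h 0 min = 2400 min at $28.50/h; overtime 21 h 23 min = 1283 min at $42.75/h.
Pay = (2400 × $28.50 + 1283 × $42.75) ÷ 60 = $2054.14.

$2054.14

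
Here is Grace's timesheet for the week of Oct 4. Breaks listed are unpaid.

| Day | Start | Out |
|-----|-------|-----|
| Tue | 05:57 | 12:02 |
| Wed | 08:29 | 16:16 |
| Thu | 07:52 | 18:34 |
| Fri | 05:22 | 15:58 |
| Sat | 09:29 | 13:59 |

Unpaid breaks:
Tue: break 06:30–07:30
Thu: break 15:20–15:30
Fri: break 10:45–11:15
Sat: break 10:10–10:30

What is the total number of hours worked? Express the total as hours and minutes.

37 h 40 min

Tue: 05:57–12:02 = 6 h 5 min; less 60 min break → 5 h 5 min
Wed: 08:29–16:16 = 7 h 47 min
Thu: 07:52–18:34 = 10 h 42 min; less 10 min break → 10 h 32 min
Fri: 05:22–15:58 = 10 h 36 min; less 30 min break → 10 h 6 min
Sat: 09:29–13:59 = 4 h 30 min; less 20 min break → 4 h 10 min
Total: 5 h 5 min + 7 h 47 min + 10 h 32 min + 10 h 6 min + 4 h 10 min = 37 h 40 min.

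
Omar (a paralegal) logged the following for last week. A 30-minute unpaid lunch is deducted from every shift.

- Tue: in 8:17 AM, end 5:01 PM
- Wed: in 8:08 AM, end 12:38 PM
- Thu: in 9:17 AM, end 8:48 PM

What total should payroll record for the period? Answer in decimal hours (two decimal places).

Tue: 8:17 AM–5:01 PM = 8 h 44 min; less 30 min break → 8 h 14 min
Wed: 8:08 AM–12:38 PM = 4 h 30 min; less 30 min break → 4 h 0 min
Thu: 9:17 AM–8:48 PM = 11 h 31 min; less 30 min break → 11 h 1 min
Total: 8 h 14 min + 4 h 0 min + 11 h 1 min = 23 h 15 min.

23.25 hours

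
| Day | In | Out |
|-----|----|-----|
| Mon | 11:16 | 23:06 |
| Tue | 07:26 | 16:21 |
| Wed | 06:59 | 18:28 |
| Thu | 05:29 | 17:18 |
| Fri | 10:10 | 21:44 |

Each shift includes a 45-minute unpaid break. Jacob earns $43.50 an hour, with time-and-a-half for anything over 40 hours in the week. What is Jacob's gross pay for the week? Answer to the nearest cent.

$2514.30

Mon: 11:16–23:06 = 11 h 50 min; less 45 min break → 11 h 5 min
Tue: 07:26–16:21 = 8 h 55 min; less 45 min break → 8 h 10 min
Wed: 06:59–18:28 = 11 h 29 min; less 45 min break → 10 h 44 min
Thu: 05:29–17:18 = 11 h 49 min; less 45 min break → 11 h 4 min
Fri: 10:10–21:44 = 11 h 34 min; less 45 min break → 10 h 49 min
Total worked: 51 h 52 min = 3112 min.
Regular 40 h 0 min = 2400 min at $43.50/h; overtime 11 h 52 min = 712 min at $65.25/h.
Pay = (2400 × $43.50 + 712 × $65.25) ÷ 60 = $2514.30.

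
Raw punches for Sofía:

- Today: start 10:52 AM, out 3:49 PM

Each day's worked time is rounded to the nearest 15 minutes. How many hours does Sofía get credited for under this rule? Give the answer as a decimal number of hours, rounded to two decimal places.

5.00 hours

Today: 10:52 AM–3:49 PM = 4 h 57 min → rounds to 5 h 0 min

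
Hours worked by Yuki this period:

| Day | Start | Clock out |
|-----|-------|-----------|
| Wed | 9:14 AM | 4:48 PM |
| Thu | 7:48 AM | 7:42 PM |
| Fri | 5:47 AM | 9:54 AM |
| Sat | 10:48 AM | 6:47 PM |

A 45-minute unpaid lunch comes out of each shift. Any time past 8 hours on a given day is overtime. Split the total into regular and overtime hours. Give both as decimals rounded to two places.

Wed: 9:14 AM–4:48 PM = 7 h 34 min; less 45 min break → 6 h 49 min
Thu: 7:48 AM–7:42 PM = 11 h 54 min; less 45 min break → 11 h 9 min
Fri: 5:47 AM–9:54 AM = 4 h 7 min; less 45 min break → 3 h 22 min
Sat: 10:48 AM–6:47 PM = 7 h 59 min; less 45 min break → 7 h 14 min
Wed reg 6 h 49 min / OT 0 h 0 min; Thu reg 8 h 0 min / OT 3 h 9 min; Fri reg 3 h 22 min / OT 0 h 0 min; Sat reg 7 h 14 min / OT 0 h 0 min.
Totals: regular 25 h 25 min, overtime 3 h 9 min.

Regular 25.42 hours, overtime 3.15 hours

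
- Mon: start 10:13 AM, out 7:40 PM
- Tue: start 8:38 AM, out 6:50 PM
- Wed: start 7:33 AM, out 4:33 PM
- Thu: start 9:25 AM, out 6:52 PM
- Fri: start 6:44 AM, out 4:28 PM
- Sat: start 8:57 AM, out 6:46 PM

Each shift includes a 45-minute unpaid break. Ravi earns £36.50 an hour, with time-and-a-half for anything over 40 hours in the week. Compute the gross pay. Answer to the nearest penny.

£2179.96

Mon: 10:13 AM–7:40 PM = 9 h 27 min; less 45 min break → 8 h 42 min
Tue: 8:38 AM–6:50 PM = 10 h 12 min; less 45 min break → 9 h 27 min
Wed: 7:33 AM–4:33 PM = 9 h 0 min; less 45 min break → 8 h 15 min
Thu: 9:25 AM–6:52 PM = 9 h 27 min; less 45 min break → 8 h 42 min
Fri: 6:44 AM–4:28 PM = 9 h 44 min; less 45 min break → 8 h 59 min
Sat: 8:57 AM–6:46 PM = 9 h 49 min; less 45 min break → 9 h 4 min
Total worked: 53 h 9 min = 3189 min.
Regular 40 h 0 min = 2400 min at £36.50/h; overtime 13 h 9 min = 789 min at £54.75/h.
Pay = (2400 × £36.50 + 789 × £54.75) ÷ 60 = £2179.96.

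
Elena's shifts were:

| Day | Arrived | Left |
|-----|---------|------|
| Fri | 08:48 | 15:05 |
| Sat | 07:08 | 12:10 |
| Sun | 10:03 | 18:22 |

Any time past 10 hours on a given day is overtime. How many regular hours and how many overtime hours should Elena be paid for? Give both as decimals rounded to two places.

Regular 19.63 hours, overtime 0.00 hours

Fri: 08:48–15:05 = 6 h 17 min
Sat: 07:08–12:10 = 5 h 2 min
Sun: 10:03–18:22 = 8 h 19 min
Fri reg 6 h 17 min / OT 0 h 0 min; Sat reg 5 h 2 min / OT 0 h 0 min; Sun reg 8 h 19 min / OT 0 h 0 min.
Totals: regular 19 h 38 min, overtime 0 h 0 min.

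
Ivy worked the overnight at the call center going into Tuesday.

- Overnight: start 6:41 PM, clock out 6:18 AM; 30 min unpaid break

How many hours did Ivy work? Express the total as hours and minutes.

11 h 7 min

Overnight: 6:41 PM → midnight = 5 h 19 min; midnight → 6:18 AM = 6 h 18 min; span 11 h 37 min; less 30 min break → 11 h 7 min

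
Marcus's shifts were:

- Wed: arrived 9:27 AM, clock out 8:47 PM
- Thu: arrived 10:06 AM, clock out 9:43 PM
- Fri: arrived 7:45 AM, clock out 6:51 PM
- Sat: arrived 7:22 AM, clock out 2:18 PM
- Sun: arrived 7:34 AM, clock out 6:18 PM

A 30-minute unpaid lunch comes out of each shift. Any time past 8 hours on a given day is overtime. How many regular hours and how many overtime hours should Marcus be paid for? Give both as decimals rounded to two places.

Wed: 9:27 AM–8:47 PM = 11 h 20 min; less 30 min break → 10 h 50 min
Thu: 10:06 AM–9:43 PM = 11 h 37 min; less 30 min break → 11 h 7 min
Fri: 7:45 AM–6:51 PM = 11 h 6 min; less 30 min break → 10 h 36 min
Sat: 7:22 AM–2:18 PM = 6 h 56 min; less 30 min break → 6 h 26 min
Sun: 7:34 AM–6:18 PM = 10 h 44 min; less 30 min break → 10 h 14 min
Wed reg 8 h 0 min / OT 2 h 50 min; Thu reg 8 h 0 min / OT 3 h 7 min; Fri reg 8 h 0 min / OT 2 h 36 min; Sat reg 6 h 26 min / OT 0 h 0 min; Sun reg 8 h 0 min / OT 2 h 14 min.
Totals: regular 38 h 26 min, overtime 10 h 47 min.

Regular 38.43 hours, overtime 10.78 hours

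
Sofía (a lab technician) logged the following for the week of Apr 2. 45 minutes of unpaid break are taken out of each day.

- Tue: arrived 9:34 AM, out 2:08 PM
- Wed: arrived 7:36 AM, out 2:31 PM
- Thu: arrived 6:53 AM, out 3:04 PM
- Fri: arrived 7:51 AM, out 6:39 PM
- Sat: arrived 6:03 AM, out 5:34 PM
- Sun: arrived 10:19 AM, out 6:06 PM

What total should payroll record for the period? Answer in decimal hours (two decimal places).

Tue: 9:34 AM–2:08 PM = 4 h 34 min; less 45 min break → 3 h 49 min
Wed: 7:36 AM–2:31 PM = 6 h 55 min; less 45 min break → 6 h 10 min
Thu: 6:53 AM–3:04 PM = 8 h 11 min; less 45 min break → 7 h 26 min
Fri: 7:51 AM–6:39 PM = 10 h 48 min; less 45 min break → 10 h 3 min
Sat: 6:03 AM–5:34 PM = 11 h 31 min; less 45 min break → 10 h 46 min
Sun: 10:19 AM–6:06 PM = 7 h 47 min; less 45 min break → 7 h 2 min
Total: 3 h 49 min + 6 h 10 min + 7 h 26 min + 10 h 3 min + 10 h 46 min + 7 h 2 min = 45 h 16 min.

45.27 hours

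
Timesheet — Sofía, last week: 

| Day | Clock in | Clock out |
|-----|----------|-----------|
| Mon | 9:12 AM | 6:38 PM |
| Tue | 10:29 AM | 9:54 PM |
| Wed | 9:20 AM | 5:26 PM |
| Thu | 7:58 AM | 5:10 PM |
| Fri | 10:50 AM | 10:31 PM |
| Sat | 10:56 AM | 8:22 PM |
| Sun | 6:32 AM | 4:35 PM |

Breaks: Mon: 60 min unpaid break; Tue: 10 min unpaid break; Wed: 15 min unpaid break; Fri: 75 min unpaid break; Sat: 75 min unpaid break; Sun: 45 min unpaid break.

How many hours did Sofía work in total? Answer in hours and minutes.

Mon: 9:12 AM–6:38 PM = 9 h 26 min; less 60 min break → 8 h 26 min
Tue: 10:29 AM–9:54 PM = 11 h 25 min; less 10 min break → 11 h 15 min
Wed: 9:20 AM–5:26 PM = 8 h 6 min; less 15 min break → 7 h 51 min
Thu: 7:58 AM–5:10 PM = 9 h 12 min
Fri: 10:50 AM–10:31 PM = 11 h 41 min; less 75 min break → 10 h 26 min
Sat: 10:56 AM–8:22 PM = 9 h 26 min; less 75 min break → 8 h 11 min
Sun: 6:32 AM–4:35 PM = 10 h 3 min; less 45 min break → 9 h 18 min
Total: 8 h 26 min + 11 h 15 min + 7 h 51 min + 9 h 12 min + 10 h 26 min + 8 h 11 min + 9 h 18 min = 64 h 39 min.

64 h 39 min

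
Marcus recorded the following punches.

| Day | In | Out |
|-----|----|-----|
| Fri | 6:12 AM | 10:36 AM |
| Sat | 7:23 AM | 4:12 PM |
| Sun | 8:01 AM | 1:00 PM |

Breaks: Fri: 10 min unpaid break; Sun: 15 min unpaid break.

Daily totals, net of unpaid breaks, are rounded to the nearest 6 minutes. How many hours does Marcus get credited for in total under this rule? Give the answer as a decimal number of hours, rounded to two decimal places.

Fri: 6:12 AM–10:36 AM = 4 h 24 min − 10 min = 4 h 14 min → rounds to 4 h 12 min
Sat: 7:23 AM–4:12 PM = 8 h 49 min → rounds to 8 h 48 min
Sun: 8:01 AM–1:00 PM = 4 h 59 min − 15 min = 4 h 44 min → rounds to 4 h 42 min
Total credited: 17 h 42 min.

17.70 hours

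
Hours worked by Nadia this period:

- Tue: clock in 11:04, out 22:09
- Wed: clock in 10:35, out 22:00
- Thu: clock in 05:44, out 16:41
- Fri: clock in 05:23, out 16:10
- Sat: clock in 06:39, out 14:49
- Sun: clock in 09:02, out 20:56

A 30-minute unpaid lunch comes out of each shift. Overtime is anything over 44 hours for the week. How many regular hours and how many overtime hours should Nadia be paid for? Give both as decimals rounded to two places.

Regular 44.00 hours, overtime 17.30 hours

Tue: 11:04–22:09 = 11 h 5 min; less 30 min break → 10 h 35 min
Wed: 10:35–22:00 = 11 h 25 min; less 30 min break → 10 h 55 min
Thu: 05:44–16:41 = 10 h 57 min; less 30 min break → 10 h 27 min
Fri: 05:23–16:10 = 10 h 47 min; less 30 min break → 10 h 17 min
Sat: 06:39–14:49 = 8 h 10 min; less 30 min break → 7 h 40 min
Sun: 09:02–20:56 = 11 h 54 min; less 30 min break → 11 h 24 min
Total worked: 61 h 18 min = 61.30 h.
Threshold 44 h → overtime 17 h 18 min, regular 44 h 0 min.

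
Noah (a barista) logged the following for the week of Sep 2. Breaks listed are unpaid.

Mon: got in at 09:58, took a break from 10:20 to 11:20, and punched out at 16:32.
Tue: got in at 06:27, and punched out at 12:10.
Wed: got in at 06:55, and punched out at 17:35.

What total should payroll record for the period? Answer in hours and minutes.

Mon: 09:58–16:32 = 6 h 34 min; less 60 min break → 5 h 34 min
Tue: 06:27–12:10 = 5 h 43 min
Wed: 06:55–17:35 = 10 h 40 min
Total: 5 h 34 min + 5 h 43 min + 10 h 40 min = 21 h 57 min.

21 h 57 min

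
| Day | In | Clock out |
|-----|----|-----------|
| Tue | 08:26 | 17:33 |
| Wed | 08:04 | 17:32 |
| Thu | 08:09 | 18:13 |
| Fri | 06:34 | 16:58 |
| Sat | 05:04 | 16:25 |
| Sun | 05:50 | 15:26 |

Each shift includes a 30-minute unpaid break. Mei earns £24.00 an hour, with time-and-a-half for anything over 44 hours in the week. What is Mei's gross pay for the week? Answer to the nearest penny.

Tue: 08:26–17:33 = 9 h 7 min; less 30 min break → 8 h 37 min
Wed: 08:04–17:32 = 9 h 28 min; less 30 min break → 8 h 58 min
Thu: 08:09–18:13 = 10 h 4 min; less 30 min break → 9 h 34 min
Fri: 06:34–16:58 = 10 h 24 min; less 30 min break → 9 h 54 min
Sat: 05:04–16:25 = 11 h 21 min; less 30 min break → 10 h 51 min
Sun: 05:50–15:26 = 9 h 36 min; less 30 min break → 9 h 6 min
Total worked: 57 h 0 min = 3420 min.
Regular 44 h 0 min = 2640 min at £24.00/h; overtime 13 h 0 min = 780 min at £36.00/h.
Pay = (2640 × £24.00 + 780 × £36.00) ÷ 60 = £1524.00.

£1524.00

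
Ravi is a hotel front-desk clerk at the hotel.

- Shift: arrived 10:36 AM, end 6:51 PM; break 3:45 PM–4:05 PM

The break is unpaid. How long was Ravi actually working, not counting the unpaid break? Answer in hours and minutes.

Shift: 10:36 AM–6:51 PM = 8 h 15 min; less 20 min break → 7 h 55 min

7 h 55 min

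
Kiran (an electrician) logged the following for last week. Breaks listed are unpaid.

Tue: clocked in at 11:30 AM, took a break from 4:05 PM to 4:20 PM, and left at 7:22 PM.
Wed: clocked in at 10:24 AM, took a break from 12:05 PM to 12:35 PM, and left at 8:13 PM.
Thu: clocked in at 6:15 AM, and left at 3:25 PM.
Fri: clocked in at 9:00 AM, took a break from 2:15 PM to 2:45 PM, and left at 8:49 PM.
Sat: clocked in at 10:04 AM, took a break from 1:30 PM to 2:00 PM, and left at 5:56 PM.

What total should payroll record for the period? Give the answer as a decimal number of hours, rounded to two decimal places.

44.78 hours

Tue: 11:30 AM–7:22 PM = 7 h 52 min; less 15 min break → 7 h 37 min
Wed: 10:24 AM–8:13 PM = 9 h 49 min; less 30 min break → 9 h 19 min
Thu: 6:15 AM–3:25 PM = 9 h 10 min
Fri: 9:00 AM–8:49 PM = 11 h 49 min; less 30 min break → 11 h 19 min
Sat: 10:04 AM–5:56 PM = 7 h 52 min; less 30 min break → 7 h 22 min
Total: 7 h 37 min + 9 h 19 min + 9 h 10 min + 11 h 19 min + 7 h 22 min = 44 h 47 min.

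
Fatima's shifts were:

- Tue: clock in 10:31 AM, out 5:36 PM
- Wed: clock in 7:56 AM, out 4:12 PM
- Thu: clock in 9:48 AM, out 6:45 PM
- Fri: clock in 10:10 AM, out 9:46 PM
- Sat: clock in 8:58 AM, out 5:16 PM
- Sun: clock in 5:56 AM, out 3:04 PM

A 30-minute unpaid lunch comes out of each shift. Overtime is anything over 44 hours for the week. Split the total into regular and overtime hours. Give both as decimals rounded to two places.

Regular 44.00 hours, overtime 6.33 hours

Tue: 10:31 AM–5:36 PM = 7 h 5 min; less 30 min break → 6 h 35 min
Wed: 7:56 AM–4:12 PM = 8 h 16 min; less 30 min break → 7 h 46 min
Thu: 9:48 AM–6:45 PM = 8 h 57 min; less 30 min break → 8 h 27 min
Fri: 10:10 AM–9:46 PM = 11 h 36 min; less 30 min break → 11 h 6 min
Sat: 8:58 AM–5:16 PM = 8 h 18 min; less 30 min break → 7 h 48 min
Sun: 5:56 AM–3:04 PM = 9 h 8 min; less 30 min break → 8 h 38 min
Total worked: 50 h 20 min = 50.33 h.
Threshold 44 h → overtime 6 h 20 min, regular 44 h 0 min.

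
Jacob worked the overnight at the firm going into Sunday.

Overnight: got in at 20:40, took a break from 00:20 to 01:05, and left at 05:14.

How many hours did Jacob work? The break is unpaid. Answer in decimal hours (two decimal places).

Overnight: 20:40 → midnight = 3 h 20 min; midnight → 05:14 = 5 h 14 min; span 8 h 34 min; less 45 min break → 7 h 49 min

7.82 hours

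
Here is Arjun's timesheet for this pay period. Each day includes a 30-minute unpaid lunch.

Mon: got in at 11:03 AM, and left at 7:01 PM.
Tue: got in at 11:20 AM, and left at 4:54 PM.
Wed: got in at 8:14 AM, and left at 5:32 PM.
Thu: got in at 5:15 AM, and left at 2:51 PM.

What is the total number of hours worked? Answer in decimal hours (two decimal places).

Mon: 11:03 AM–7:01 PM = 7 h 58 min; less 30 min break → 7 h 28 min
Tue: 11:20 AM–4:54 PM = 5 h 34 min; less 30 min break → 5 h 4 min
Wed: 8:14 AM–5:32 PM = 9 h 18 min; less 30 min break → 8 h 48 min
Thu: 5:15 AM–2:51 PM = 9 h 36 min; less 30 min break → 9 h 6 min
Total: 7 h 28 min + 5 h 4 min + 8 h 48 min + 9 h 6 min = 30 h 26 min.

30.43 hours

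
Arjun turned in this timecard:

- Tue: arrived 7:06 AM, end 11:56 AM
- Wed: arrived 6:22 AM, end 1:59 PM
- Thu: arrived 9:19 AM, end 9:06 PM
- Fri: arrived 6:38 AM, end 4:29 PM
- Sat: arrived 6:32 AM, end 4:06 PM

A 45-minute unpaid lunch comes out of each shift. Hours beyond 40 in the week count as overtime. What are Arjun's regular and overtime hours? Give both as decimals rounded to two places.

Tue: 7:06 AM–11:56 AM = 4 h 50 min; less 45 min break → 4 h 5 min
Wed: 6:22 AM–1:59 PM = 7 h 37 min; less 45 min break → 6 h 52 min
Thu: 9:19 AM–9:06 PM = 11 h 47 min; less 45 min break → 11 h 2 min
Fri: 6:38 AM–4:29 PM = 9 h 51 min; less 45 min break → 9 h 6 min
Sat: 6:32 AM–4:06 PM = 9 h 34 min; less 45 min break → 8 h 49 min
Total worked: 39 h 54 min = 39.90 h.
Threshold 40 h → overtime 0 h 0 min, regular 39 h 54 min.

Regular 39.90 hours, overtime 0.00 hours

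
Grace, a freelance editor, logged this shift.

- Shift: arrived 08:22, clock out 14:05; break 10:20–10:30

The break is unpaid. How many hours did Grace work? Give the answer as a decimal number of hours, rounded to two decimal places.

5.55 hours

Shift: 08:22–14:05 = 5 h 43 min; less 10 min break → 5 h 33 min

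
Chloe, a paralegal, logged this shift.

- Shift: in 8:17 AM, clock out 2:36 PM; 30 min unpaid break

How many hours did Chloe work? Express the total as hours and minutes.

5 h 49 min

Shift: 8:17 AM–2:36 PM = 6 h 19 min; less 30 min break → 5 h 49 min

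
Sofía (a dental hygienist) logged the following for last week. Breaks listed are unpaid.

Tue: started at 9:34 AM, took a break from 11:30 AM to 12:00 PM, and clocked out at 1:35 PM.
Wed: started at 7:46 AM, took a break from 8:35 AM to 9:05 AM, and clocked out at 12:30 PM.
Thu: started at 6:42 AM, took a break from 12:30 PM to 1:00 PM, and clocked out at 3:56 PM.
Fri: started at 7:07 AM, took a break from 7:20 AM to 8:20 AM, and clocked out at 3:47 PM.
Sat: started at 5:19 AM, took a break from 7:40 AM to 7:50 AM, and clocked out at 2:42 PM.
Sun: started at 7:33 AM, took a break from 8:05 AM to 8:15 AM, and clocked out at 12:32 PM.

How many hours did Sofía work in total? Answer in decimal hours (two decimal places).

38.18 hours

Tue: 9:34 AM–1:35 PM = 4 h 1 min; less 30 min break → 3 h 31 min
Wed: 7:46 AM–12:30 PM = 4 h 44 min; less 30 min break → 4 h 14 min
Thu: 6:42 AM–3:56 PM = 9 h 14 min; less 30 min break → 8 h 44 min
Fri: 7:07 AM–3:47 PM = 8 h 40 min; less 60 min break → 7 h 40 min
Sat: 5:19 AM–2:42 PM = 9 h 23 min; less 10 min break → 9 h 13 min
Sun: 7:33 AM–12:32 PM = 4 h 59 min; less 10 min break → 4 h 49 min
Total: 3 h 31 min + 4 h 14 min + 8 h 44 min + 7 h 40 min + 9 h 13 min + 4 h 49 min = 38 h 11 min.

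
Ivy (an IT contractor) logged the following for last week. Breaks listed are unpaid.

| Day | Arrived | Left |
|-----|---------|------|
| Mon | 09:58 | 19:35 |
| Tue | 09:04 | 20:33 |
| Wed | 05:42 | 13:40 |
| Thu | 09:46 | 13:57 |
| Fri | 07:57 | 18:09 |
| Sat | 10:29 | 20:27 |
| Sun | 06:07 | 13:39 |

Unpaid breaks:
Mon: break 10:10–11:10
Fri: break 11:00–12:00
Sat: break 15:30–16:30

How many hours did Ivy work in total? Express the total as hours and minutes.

Mon: 09:58–19:35 = 9 h 37 min; less 60 min break → 8 h 37 min
Tue: 09:04–20:33 = 11 h 29 min
Wed: 05:42–13:40 = 7 h 58 min
Thu: 09:46–13:57 = 4 h 11 min
Fri: 07:57–18:09 = 10 h 12 min; less 60 min break → 9 h 12 min
Sat: 10:29–20:27 = 9 h 58 min; less 60 min break → 8 h 58 min
Sun: 06:07–13:39 = 7 h 32 min
Total: 8 h 37 min + 11 h 29 min + 7 h 58 min + 4 h 11 min + 9 h 12 min + 8 h 58 min + 7 h 32 min = 57 h 57 min.

57 h 57 min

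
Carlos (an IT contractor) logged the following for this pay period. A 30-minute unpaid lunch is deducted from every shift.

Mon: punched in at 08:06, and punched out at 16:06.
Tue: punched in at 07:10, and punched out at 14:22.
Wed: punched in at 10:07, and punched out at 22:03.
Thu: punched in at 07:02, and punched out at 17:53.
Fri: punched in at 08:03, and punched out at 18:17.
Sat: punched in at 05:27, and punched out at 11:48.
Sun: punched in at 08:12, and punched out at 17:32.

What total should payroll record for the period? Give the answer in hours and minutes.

Mon: 08:06–16:06 = 8 h 0 min; less 30 min break → 7 h 30 min
Tue: 07:10–14:22 = 7 h 12 min; less 30 min break → 6 h 42 min
Wed: 10:07–22:03 = 11 h 56 min; less 30 min break → 11 h 26 min
Thu: 07:02–17:53 = 10 h 51 min; less 30 min break → 10 h 21 min
Fri: 08:03–18:17 = 10 h 14 min; less 30 min break → 9 h 44 min
Sat: 05:27–11:48 = 6 h 21 min; less 30 min break → 5 h 51 min
Sun: 08:12–17:32 = 9 h 20 min; less 30 min break → 8 h 50 min
Total: 7 h 30 min + 6 h 42 min + 11 h 26 min + 10 h 21 min + 9 h 44 min + 5 h 51 min + 8 h 50 min = 60 h 24 min.

60 h 24 min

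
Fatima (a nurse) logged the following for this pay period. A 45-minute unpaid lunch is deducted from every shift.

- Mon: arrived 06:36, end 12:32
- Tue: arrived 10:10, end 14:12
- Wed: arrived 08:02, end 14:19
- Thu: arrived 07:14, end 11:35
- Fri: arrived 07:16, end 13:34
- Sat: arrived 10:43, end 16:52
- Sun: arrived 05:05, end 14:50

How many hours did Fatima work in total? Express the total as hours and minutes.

37 h 33 min

Mon: 06:36–12:32 = 5 h 56 min; less 45 min break → 5 h 11 min
Tue: 10:10–14:12 = 4 h 2 min; less 45 min break → 3 h 17 min
Wed: 08:02–14:19 = 6 h 17 min; less 45 min break → 5 h 32 min
Thu: 07:14–11:35 = 4 h 21 min; less 45 min break → 3 h 36 min
Fri: 07:16–13:34 = 6 h 18 min; less 45 min break → 5 h 33 min
Sat: 10:43–16:52 = 6 h 9 min; less 45 min break → 5 h 24 min
Sun: 05:05–14:50 = 9 h 45 min; less 45 min break → 9 h 0 min
Total: 5 h 11 min + 3 h 17 min + 5 h 32 min + 3 h 36 min + 5 h 33 min + 5 h 24 min + 9 h 0 min = 37 h 33 min.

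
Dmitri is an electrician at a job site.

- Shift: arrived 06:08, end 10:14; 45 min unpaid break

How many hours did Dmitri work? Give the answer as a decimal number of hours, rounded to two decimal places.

3.35 hours

Shift: 06:08–10:14 = 4 h 6 min; less 45 min break → 3 h 21 min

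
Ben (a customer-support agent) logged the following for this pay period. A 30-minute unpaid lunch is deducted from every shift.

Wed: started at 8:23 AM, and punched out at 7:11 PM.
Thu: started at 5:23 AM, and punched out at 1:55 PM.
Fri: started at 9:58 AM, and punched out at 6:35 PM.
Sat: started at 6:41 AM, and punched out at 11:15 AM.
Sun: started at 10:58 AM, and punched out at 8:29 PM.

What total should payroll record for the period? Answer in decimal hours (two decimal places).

Wed: 8:23 AM–7:11 PM = 10 h 48 min; less 30 min break → 10 h 18 min
Thu: 5:23 AM–1:55 PM = 8 h 32 min; less 30 min break → 8 h 2 min
Fri: 9:58 AM–6:35 PM = 8 h 37 min; less 30 min break → 8 h 7 min
Sat: 6:41 AM–11:15 AM = 4 h 34 min; less 30 min break → 4 h 4 min
Sun: 10:58 AM–8:29 PM = 9 h 31 min; less 30 min break → 9 h 1 min
Total: 10 h 18 min + 8 h 2 min + 8 h 7 min + 4 h 4 min + 9 h 1 min = 39 h 32 min.

39.53 hours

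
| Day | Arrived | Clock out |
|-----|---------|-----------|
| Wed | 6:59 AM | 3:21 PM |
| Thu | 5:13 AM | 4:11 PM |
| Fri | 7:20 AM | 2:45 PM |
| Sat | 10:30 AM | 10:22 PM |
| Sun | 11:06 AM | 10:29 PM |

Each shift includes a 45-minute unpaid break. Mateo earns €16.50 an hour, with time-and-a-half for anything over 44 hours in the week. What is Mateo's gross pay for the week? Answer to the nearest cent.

€781.69

Wed: 6:59 AM–3:21 PM = 8 h 22 min; less 45 min break → 7 h 37 min
Thu: 5:13 AM–4:11 PM = 10 h 58 min; less 45 min break → 10 h 13 min
Fri: 7:20 AM–2:45 PM = 7 h 25 min; less 45 min break → 6 h 40 min
Sat: 10:30 AM–10:22 PM = 11 h 52 min; less 45 min break → 11 h 7 min
Sun: 11:06 AM–10:29 PM = 11 h 23 min; less 45 min break → 10 h 38 min
Total worked: 46 h 15 min = 2775 min.
Regular 44 h 0 min = 2640 min at €16.50/h; overtime 2 h 15 min = 135 min at €24.75/h.
Pay = (2640 × €16.50 + 135 × €24.75) ÷ 60 = €781.69.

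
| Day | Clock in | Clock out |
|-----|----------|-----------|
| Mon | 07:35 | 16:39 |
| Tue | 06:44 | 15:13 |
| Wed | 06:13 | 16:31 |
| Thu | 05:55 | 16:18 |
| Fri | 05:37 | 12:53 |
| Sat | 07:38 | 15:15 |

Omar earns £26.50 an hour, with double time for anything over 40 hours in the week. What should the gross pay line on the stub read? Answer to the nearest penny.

£1755.18

Mon: 07:35–16:39 = 9 h 4 min
Tue: 06:44–15:13 = 8 h 29 min
Wed: 06:13–16:31 = 10 h 18 min
Thu: 05:55–16:18 = 10 h 23 min
Fri: 05:37–12:53 = 7 h 16 min
Sat: 07:38–15:15 = 7 h 37 min
Total worked: 53 h 7 min = 3187 min.
Regular 40 h 0 min = 2400 min at £26.50/h; overtime 13 h 7 min = 787 min at £53.00/h.
Pay = (2400 × £26.50 + 787 × £53.00) ÷ 60 = £1755.18.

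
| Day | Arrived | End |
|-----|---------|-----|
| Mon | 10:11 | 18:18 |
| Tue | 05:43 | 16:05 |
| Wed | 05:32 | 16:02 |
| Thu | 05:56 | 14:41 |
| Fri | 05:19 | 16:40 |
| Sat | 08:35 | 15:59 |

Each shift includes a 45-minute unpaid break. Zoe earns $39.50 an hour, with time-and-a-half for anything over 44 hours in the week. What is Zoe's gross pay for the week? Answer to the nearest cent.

Mon: 10:11–18:18 = 8 h 7 min; less 45 min break → 7 h 22 min
Tue: 05:43–16:05 = 10 h 22 min; less 45 min break → 9 h 37 min
Wed: 05:32–16:02 = 10 h 30 min; less 45 min break → 9 h 45 min
Thu: 05:56–14:41 = 8 h 45 min; less 45 min break → 8 h 0 min
Fri: 05:19–16:40 = 11 h 21 min; less 45 min break → 10 h 36 min
Sat: 08:35–15:59 = 7 h 24 min; less 45 min break → 6 h 39 min
Total worked: 51 h 59 min = 3119 min.
Regular 44 h 0 min = 2640 min at $39.50/h; overtime 7 h 59 min = 479 min at $59.25/h.
Pay = (2640 × $39.50 + 479 × $59.25) ÷ 60 = $2211.01.

$2211.01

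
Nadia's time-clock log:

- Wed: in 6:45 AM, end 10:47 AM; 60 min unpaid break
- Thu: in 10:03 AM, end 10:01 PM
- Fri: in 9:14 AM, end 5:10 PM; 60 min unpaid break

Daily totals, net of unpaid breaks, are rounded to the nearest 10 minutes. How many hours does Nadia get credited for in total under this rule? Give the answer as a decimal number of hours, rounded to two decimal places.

22.00 hours

Wed: 6:45 AM–10:47 AM = 4 h 2 min − 60 min = 3 h 2 min → rounds to 3 h 0 min
Thu: 10:03 AM–10:01 PM = 11 h 58 min → rounds to 12 h 0 min
Fri: 9:14 AM–5:10 PM = 7 h 56 min − 60 min = 6 h 56 min → rounds to 7 h 0 min
Total credited: 22 h 0 min.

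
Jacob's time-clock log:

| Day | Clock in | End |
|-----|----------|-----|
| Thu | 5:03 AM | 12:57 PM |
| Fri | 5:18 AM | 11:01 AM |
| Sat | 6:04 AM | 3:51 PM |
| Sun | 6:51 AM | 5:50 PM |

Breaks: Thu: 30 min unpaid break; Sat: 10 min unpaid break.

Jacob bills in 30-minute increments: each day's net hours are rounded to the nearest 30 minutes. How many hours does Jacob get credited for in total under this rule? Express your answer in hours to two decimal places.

Thu: 5:03 AM–12:57 PM = 7 h 54 min − 30 min = 7 h 24 min → rounds to 7 h 30 min
Fri: 5:18 AM–11:01 AM = 5 h 43 min → rounds to 5 h 30 min
Sat: 6:04 AM–3:51 PM = 9 h 47 min − 10 min = 9 h 37 min → rounds to 9 h 30 min
Sun: 6:51 AM–5:50 PM = 10 h 59 min → rounds to 11 h 0 min
Total credited: 33 h 30 min.

33.50 hours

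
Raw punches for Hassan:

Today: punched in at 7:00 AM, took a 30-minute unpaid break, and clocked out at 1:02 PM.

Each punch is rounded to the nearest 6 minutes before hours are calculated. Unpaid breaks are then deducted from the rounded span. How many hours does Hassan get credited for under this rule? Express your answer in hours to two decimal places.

Today: in 7:00 AM→7:00 AM, out 1:02 PM→1:00 PM; 6 h 0 min − 30 min = 5 h 30 min

5.50 hours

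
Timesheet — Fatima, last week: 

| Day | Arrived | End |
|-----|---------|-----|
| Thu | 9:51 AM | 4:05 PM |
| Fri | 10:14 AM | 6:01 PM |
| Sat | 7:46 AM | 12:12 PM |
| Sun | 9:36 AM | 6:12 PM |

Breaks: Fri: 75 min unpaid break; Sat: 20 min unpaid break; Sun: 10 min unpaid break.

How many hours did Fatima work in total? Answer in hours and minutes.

Thu: 9:51 AM–4:05 PM = 6 h 14 min
Fri: 10:14 AM–6:01 PM = 7 h 47 min; less 75 min break → 6 h 32 min
Sat: 7:46 AM–12:12 PM = 4 h 26 min; less 20 min break → 4 h 6 min
Sun: 9:36 AM–6:12 PM = 8 h 36 min; less 10 min break → 8 h 26 min
Total: 6 h 14 min + 6 h 32 min + 4 h 6 min + 8 h 26 min = 25 h 18 min.

25 h 18 min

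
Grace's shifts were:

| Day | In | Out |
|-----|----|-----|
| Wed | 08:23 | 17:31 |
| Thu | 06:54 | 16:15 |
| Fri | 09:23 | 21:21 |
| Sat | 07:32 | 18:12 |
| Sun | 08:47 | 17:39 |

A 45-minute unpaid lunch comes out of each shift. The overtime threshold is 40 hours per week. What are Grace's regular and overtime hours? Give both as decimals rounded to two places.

Wed: 08:23–17:31 = 9 h 8 min; less 45 min break → 8 h 23 min
Thu: 06:54–16:15 = 9 h 21 min; less 45 min break → 8 h 36 min
Fri: 09:23–21:21 = 11 h 58 min; less 45 min break → 11 h 13 min
Sat: 07:32–18:12 = 10 h 40 min; less 45 min break → 9 h 55 min
Sun: 08:47–17:39 = 8 h 52 min; less 45 min break → 8 h 7 min
Total worked: 46 h 14 min = 46.23 h.
Threshold 40 h → overtime 6 h 14 min, regular 40 h 0 min.

Regular 40.00 hours, overtime 6.23 hours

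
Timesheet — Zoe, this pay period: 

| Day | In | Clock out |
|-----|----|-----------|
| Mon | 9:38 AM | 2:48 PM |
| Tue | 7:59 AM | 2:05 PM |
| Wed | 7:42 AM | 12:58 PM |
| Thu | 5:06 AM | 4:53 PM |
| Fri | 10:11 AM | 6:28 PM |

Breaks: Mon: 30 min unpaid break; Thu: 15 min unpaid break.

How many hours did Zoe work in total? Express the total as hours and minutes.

35 h 51 min

Mon: 9:38 AM–2:48 PM = 5 h 10 min; less 30 min break → 4 h 40 min
Tue: 7:59 AM–2:05 PM = 6 h 6 min
Wed: 7:42 AM–12:58 PM = 5 h 16 min
Thu: 5:06 AM–4:53 PM = 11 h 47 min; less 15 min break → 11 h 32 min
Fri: 10:11 AM–6:28 PM = 8 h 17 min
Total: 4 h 40 min + 6 h 6 min + 5 h 16 min + 11 h 32 min + 8 h 17 min = 35 h 51 min.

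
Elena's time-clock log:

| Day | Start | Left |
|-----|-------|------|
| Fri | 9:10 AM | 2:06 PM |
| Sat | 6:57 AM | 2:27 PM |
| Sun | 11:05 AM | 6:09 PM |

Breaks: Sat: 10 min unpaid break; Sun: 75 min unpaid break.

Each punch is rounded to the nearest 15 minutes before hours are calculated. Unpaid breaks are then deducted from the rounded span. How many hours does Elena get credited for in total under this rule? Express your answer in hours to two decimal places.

Fri: in 9:10 AM→9:15 AM, out 2:06 PM→2:00 PM; 4 h 45 min
Sat: in 6:57 AM→7:00 AM, out 2:27 PM→2:30 PM; 7 h 30 min − 10 min = 7 h 20 min
Sun: in 11:05 AM→11:00 AM, out 6:09 PM→6:15 PM; 7 h 15 min − 75 min = 6 h 0 min
Total credited: 18 h 5 min.

18.08 hours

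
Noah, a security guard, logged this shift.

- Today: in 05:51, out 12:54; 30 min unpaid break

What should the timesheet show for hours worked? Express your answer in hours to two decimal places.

6.55 hours

Today: 05:51–12:54 = 7 h 3 min; less 30 min break → 6 h 33 min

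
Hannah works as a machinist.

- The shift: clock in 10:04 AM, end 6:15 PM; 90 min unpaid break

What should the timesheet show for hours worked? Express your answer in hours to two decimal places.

6.68 hours

The shift: 10:04 AM–6:15 PM = 8 h 11 min; less 90 min break → 6 h 41 min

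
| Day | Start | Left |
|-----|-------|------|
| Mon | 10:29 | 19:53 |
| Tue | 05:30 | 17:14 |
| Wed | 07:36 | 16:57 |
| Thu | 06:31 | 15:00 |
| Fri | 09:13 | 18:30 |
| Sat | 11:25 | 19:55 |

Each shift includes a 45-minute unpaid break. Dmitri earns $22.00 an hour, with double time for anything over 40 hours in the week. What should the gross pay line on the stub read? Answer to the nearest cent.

Mon: 10:29–19:53 = 9 h 24 min; less 45 min break → 8 h 39 min
Tue: 05:30–17:14 = 11 h 44 min; less 45 min break → 10 h 59 min
Wed: 07:36–16:57 = 9 h 21 min; less 45 min break → 8 h 36 min
Thu: 06:31–15:00 = 8 h 29 min; less 45 min break → 7 h 44 min
Fri: 09:13–18:30 = 9 h 17 min; less 45 min break → 8 h 32 min
Sat: 11:25–19:55 = 8 h 30 min; less 45 min break → 7 h 45 min
Total worked: 52 h 15 min = 3135 min.
Regular 40 h 0 min = 2400 min at $22.00/h; overtime 12 h 15 min = 735 min at $44.00/h.
Pay = (2400 × $22.00 + 735 × $44.00) ÷ 60 = $1419.00.

$1419.00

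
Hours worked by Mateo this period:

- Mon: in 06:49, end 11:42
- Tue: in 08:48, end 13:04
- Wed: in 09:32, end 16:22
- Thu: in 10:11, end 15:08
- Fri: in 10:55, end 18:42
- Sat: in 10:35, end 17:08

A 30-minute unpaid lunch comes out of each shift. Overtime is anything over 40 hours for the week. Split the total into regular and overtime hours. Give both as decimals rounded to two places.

Mon: 06:49–11:42 = 4 h 53 min; less 30 min break → 4 h 23 min
Tue: 08:48–13:04 = 4 h 16 min; less 30 min break → 3 h 46 min
Wed: 09:32–16:22 = 6 h 50 min; less 30 min break → 6 h 20 min
Thu: 10:11–15:08 = 4 h 57 min; less 30 min break → 4 h 27 min
Fri: 10:55–18:42 = 7 h 47 min; less 30 min break → 7 h 17 min
Sat: 10:35–17:08 = 6 h 33 min; less 30 min break → 6 h 3 min
Total worked: 32 h 16 min = 32.27 h.
Threshold 40 h → overtime 0 h 0 min, regular 32 h 16 min.

Regular 32.27 hours, overtime 0.00 hours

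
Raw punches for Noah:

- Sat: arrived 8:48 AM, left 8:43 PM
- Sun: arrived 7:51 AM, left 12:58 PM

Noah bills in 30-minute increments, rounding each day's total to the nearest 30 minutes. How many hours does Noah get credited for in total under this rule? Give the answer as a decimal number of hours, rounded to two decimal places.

17.00 hours

Sat: 8:48 AM–8:43 PM = 11 h 55 min → rounds to 12 h 0 min
Sun: 7:51 AM–12:58 PM = 5 h 7 min → rounds to 5 h 0 min
Total credited: 17 h 0 min.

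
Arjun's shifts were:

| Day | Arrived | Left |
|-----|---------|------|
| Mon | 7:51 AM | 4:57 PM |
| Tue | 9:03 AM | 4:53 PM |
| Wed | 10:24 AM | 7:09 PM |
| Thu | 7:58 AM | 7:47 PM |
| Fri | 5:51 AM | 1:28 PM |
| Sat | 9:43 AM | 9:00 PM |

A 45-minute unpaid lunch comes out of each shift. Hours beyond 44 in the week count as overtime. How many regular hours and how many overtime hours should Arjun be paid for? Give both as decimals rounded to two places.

Mon: 7:51 AM–4:57 PM = 9 h 6 min; less 45 min break → 8 h 21 min
Tue: 9:03 AM–4:53 PM = 7 h 50 min; less 45 min break → 7 h 5 min
Wed: 10:24 AM–7:09 PM = 8 h 45 min; less 45 min break → 8 h 0 min
Thu: 7:58 AM–7:47 PM = 11 h 49 min; less 45 min break → 11 h 4 min
Fri: 5:51 AM–1:28 PM = 7 h 37 min; less 45 min break → 6 h 52 min
Sat: 9:43 AM–9:00 PM = 11 h 17 min; less 45 min break → 10 h 32 min
Total worked: 51 h 54 min = 51.90 h.
Threshold 44 h → overtime 7 h 54 min, regular 44 h 0 min.

Regular 44.00 hours, overtime 7.90 hours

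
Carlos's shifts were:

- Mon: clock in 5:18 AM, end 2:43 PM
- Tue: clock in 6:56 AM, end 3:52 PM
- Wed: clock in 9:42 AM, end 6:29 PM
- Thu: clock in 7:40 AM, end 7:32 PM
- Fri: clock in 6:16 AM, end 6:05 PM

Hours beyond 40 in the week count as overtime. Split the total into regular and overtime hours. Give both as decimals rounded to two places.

Regular 40.00 hours, overtime 10.82 hours

Mon: 5:18 AM–2:43 PM = 9 h 25 min
Tue: 6:56 AM–3:52 PM = 8 h 56 min
Wed: 9:42 AM–6:29 PM = 8 h 47 min
Thu: 7:40 AM–7:32 PM = 11 h 52 min
Fri: 6:16 AM–6:05 PM = 11 h 49 min
Total worked: 50 h 49 min = 50.82 h.
Threshold 40 h → overtime 10 h 49 min, regular 40 h 0 min.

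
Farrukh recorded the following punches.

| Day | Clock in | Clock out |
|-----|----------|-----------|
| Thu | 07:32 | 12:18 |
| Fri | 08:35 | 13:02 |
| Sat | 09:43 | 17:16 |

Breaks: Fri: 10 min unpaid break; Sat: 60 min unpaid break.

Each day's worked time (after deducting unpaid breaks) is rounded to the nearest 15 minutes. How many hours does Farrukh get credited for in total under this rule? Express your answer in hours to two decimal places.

Thu: 07:32–12:18 = 4 h 46 min → rounds to 4 h 45 min
Fri: 08:35–13:02 = 4 h 27 min − 10 min = 4 h 17 min → rounds to 4 h 15 min
Sat: 09:43–17:16 = 7 h 33 min − 60 min = 6 h 33 min → rounds to 6 h 30 min
Total credited: 15 h 30 min.

15.50 hours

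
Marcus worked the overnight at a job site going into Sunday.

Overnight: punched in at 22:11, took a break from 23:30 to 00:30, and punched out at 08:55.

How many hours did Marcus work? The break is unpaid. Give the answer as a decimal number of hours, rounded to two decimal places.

Overnight: 22:11 → midnight = 1 h 49 min; midnight → 08:55 = 8 h 55 min; span 10 h 44 min; less 60 min break → 9 h 44 min

9.73 hours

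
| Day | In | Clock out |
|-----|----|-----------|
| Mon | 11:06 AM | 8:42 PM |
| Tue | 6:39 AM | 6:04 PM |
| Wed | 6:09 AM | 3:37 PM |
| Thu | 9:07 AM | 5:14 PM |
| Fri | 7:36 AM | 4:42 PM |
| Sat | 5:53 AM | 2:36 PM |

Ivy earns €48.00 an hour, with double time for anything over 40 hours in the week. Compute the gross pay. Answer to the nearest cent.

Mon: 11:06 AM–8:42 PM = 9 h 36 min
Tue: 6:39 AM–6:04 PM = 11 h 25 min
Wed: 6:09 AM–3:37 PM = 9 h 28 min
Thu: 9:07 AM–5:14 PM = 8 h 7 min
Fri: 7:36 AM–4:42 PM = 9 h 6 min
Sat: 5:53 AM–2:36 PM = 8 h 43 min
Total worked: 56 h 25 min = 3385 min.
Regular 40 h 0 min = 2400 min at €48.00/h; overtime 16 h 25 min = 985 min at €96.00/h.
Pay = (2400 × €48.00 + 985 × €96.00) ÷ 60 = €3496.00.

€3496.00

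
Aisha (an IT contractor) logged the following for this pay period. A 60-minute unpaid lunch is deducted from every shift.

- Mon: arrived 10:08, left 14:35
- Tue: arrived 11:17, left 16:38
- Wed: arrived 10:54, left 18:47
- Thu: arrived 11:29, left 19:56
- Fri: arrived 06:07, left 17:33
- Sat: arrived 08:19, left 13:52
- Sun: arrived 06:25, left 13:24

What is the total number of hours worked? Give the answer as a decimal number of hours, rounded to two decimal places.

Mon: 10:08–14:35 = 4 h 27 min; less 60 min break → 3 h 27 min
Tue: 11:17–16:38 = 5 h 21 min; less 60 min break → 4 h 21 min
Wed: 10:54–18:47 = 7 h 53 min; less 60 min break → 6 h 53 min
Thu: 11:29–19:56 = 8 h 27 min; less 60 min break → 7 h 27 min
Fri: 06:07–17:33 = 11 h 26 min; less 60 min break → 10 h 26 min
Sat: 08:19–13:52 = 5 h 33 min; less 60 min break → 4 h 33 min
Sun: 06:25–13:24 = 6 h 59 min; less 60 min break → 5 h 59 min
Total: 3 h 27 min + 4 h 21 min + 6 h 53 min + 7 h 27 min + 10 h 26 min + 4 h 33 min + 5 h 59 min = 43 h 6 min.

43.10 hours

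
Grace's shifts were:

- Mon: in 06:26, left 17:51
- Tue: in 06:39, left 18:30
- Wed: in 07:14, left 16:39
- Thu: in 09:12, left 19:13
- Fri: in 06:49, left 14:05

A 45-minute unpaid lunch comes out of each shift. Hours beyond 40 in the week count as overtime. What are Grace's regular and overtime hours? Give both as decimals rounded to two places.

Mon: 06:26–17:51 = 11 h 25 min; less 45 min break → 10 h 40 min
Tue: 06:39–18:30 = 11 h 51 min; less 45 min break → 11 h 6 min
Wed: 07:14–16:39 = 9 h 25 min; less 45 min break → 8 h 40 min
Thu: 09:12–19:13 = 10 h 1 min; less 45 min break → 9 h 16 min
Fri: 06:49–14:05 = 7 h 16 min; less 45 min break → 6 h 31 min
Total worked: 46 h 13 min = 46.22 h.
Threshold 40 h → overtime 6 h 13 min, regular 40 h 0 min.

Regular 40.00 hours, overtime 6.22 hours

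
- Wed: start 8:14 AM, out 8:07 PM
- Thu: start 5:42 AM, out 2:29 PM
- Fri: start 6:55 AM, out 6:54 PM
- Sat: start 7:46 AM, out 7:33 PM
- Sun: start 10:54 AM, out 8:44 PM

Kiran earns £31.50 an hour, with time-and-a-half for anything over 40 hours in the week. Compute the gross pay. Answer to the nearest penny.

Wed: 8:14 AM–8:07 PM = 11 h 53 min
Thu: 5:42 AM–2:29 PM = 8 h 47 min
Fri: 6:55 AM–6:54 PM = 11 h 59 min
Sat: 7:46 AM–7:33 PM = 11 h 47 min
Sun: 10:54 AM–8:44 PM = 9 h 50 min
Total worked: 54 h 16 min = 3256 min.
Regular 40 h 0 min = 2400 min at £31.50/h; overtime 14 h 16 min = 856 min at £47.25/h.
Pay = (2400 × £31.50 + 856 × £47.25) ÷ 60 = £1934.10.

£1934.10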